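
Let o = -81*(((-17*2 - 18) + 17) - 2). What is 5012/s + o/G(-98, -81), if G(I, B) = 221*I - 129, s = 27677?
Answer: 26248475/602998799 ≈ 0.043530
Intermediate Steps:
o = 2997 (o = -81*(((-34 - 18) + 17) - 2) = -81*((-52 + 17) - 2) = -81*(-35 - 2) = -81*(-37) = 2997)
G(I, B) = -129 + 221*I
5012/s + o/G(-98, -81) = 5012/27677 + 2997/(-129 + 221*(-98)) = 5012*(1/27677) + 2997/(-129 - 21658) = 5012/27677 + 2997/(-21787) = 5012/27677 + 2997*(-1/21787) = 5012/27677 - 2997/21787 = 26248475/602998799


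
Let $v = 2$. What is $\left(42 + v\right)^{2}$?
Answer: $1936$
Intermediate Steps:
$\left(42 + v\right)^{2} = \left(42 + 2\right)^{2} = 44^{2} = 1936$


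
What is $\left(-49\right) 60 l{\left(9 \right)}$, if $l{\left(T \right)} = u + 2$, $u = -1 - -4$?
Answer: $-14700$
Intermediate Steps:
$u = 3$ ($u = -1 + 4 = 3$)
$l{\left(T \right)} = 5$ ($l{\left(T \right)} = 3 + 2 = 5$)
$\left(-49\right) 60 l{\left(9 \right)} = \left(-49\right) 60 \cdot 5 = \left(-2940\right) 5 = -14700$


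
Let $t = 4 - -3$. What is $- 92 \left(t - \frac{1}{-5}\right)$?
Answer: $- \frac{3312}{5} \approx -662.4$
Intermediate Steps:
$t = 7$ ($t = 4 + 3 = 7$)
$- 92 \left(t - \frac{1}{-5}\right) = - 92 \left(7 - \frac{1}{-5}\right) = - 92 \left(7 - - \frac{1}{5}\right) = - 92 \left(7 + \frac{1}{5}\right) = \left(-92\right) \frac{36}{5} = - \frac{3312}{5}$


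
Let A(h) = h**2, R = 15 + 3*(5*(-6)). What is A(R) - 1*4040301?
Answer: -4034676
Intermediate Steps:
R = -75 (R = 15 + 3*(-30) = 15 - 90 = -75)
A(R) - 1*4040301 = (-75)**2 - 1*4040301 = 5625 - 4040301 = -4034676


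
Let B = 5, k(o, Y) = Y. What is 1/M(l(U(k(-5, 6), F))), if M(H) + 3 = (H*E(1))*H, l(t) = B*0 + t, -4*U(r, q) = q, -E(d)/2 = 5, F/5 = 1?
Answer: -8/149 ≈ -0.053691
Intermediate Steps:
F = 5 (F = 5*1 = 5)
E(d) = -10 (E(d) = -2*5 = -10)
U(r, q) = -q/4
l(t) = t (l(t) = 5*0 + t = 0 + t = t)
M(H) = -3 - 10*H² (M(H) = -3 + (H*(-10))*H = -3 + (-10*H)*H = -3 - 10*H²)
1/M(l(U(k(-5, 6), F))) = 1/(-3 - 10*(-¼*5)²) = 1/(-3 - 10*(-5/4)²) = 1/(-3 - 10*25/16) = 1/(-3 - 125/8) = 1/(-149/8) = -8/149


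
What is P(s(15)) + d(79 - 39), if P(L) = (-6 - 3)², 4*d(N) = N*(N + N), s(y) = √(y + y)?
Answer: 881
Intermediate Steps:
s(y) = √2*√y (s(y) = √(2*y) = √2*√y)
d(N) = N²/2 (d(N) = (N*(N + N))/4 = (N*(2*N))/4 = (2*N²)/4 = N²/2)
P(L) = 81 (P(L) = (-9)² = 81)
P(s(15)) + d(79 - 39) = 81 + (79 - 39)²/2 = 81 + (½)*40² = 81 + (½)*1600 = 81 + 800 = 881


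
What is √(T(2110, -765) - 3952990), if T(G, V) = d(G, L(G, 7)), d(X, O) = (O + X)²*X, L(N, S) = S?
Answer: 20*√23631027 ≈ 97224.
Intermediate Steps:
d(X, O) = X*(O + X)²
T(G, V) = G*(7 + G)²
√(T(2110, -765) - 3952990) = √(2110*(7 + 2110)² - 3952990) = √(2110*2117² - 3952990) = √(2110*4481689 - 3952990) = √(9456363790 - 3952990) = √9452410800 = 20*√23631027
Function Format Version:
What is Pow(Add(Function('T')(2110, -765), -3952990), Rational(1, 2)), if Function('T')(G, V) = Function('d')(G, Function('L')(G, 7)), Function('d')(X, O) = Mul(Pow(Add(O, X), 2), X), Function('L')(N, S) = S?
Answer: Mul(20, Pow(23631027, Rational(1, 2))) ≈ 97224.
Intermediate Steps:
Function('d')(X, O) = Mul(X, Pow(Add(O, X), 2))
Function('T')(G, V) = Mul(G, Pow(Add(7, G), 2))
Pow(Add(Function('T')(2110, -765), -3952990), Rational(1, 2)) = Pow(Add(Mul(2110, Pow(Add(7, 2110), 2)), -3952990), Rational(1, 2)) = Pow(Add(Mul(2110, Pow(2117, 2)), -3952990), Rational(1, 2)) = Pow(Add(Mul(2110, 4481689), -3952990), Rational(1, 2)) = Pow(Add(9456363790, -3952990), Rational(1, 2)) = Pow(9452410800, Rational(1, 2)) = Mul(20, Pow(23631027, Rational(1, 2)))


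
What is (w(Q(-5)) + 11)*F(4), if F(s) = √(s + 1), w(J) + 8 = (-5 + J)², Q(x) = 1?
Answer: 19*√5 ≈ 42.485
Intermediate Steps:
w(J) = -8 + (-5 + J)²
F(s) = √(1 + s)
(w(Q(-5)) + 11)*F(4) = ((-8 + (-5 + 1)²) + 11)*√(1 + 4) = ((-8 + (-4)²) + 11)*√5 = ((-8 + 16) + 11)*√5 = (8 + 11)*√5 = 19*√5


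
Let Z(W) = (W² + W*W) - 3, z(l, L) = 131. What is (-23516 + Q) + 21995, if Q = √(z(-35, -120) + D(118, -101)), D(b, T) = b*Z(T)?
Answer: -1521 + √2407213 ≈ 30.520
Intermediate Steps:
Z(W) = -3 + 2*W² (Z(W) = (W² + W²) - 3 = 2*W² - 3 = -3 + 2*W²)
D(b, T) = b*(-3 + 2*T²)
Q = √2407213 (Q = √(131 + 118*(-3 + 2*(-101)²)) = √(131 + 118*(-3 + 2*10201)) = √(131 + 118*(-3 + 20402)) = √(131 + 118*20399) = √(131 + 2407082) = √2407213 ≈ 1551.5)
(-23516 + Q) + 21995 = (-23516 + √2407213) + 21995 = -1521 + √2407213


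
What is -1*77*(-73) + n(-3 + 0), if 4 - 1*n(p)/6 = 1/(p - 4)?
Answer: 39521/7 ≈ 5645.9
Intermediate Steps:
n(p) = 24 - 6/(-4 + p) (n(p) = 24 - 6/(p - 4) = 24 - 6/(-4 + p))
-1*77*(-73) + n(-3 + 0) = -1*77*(-73) + 6*(-17 + 4*(-3 + 0))/(-4 + (-3 + 0)) = -77*(-73) + 6*(-17 + 4*(-3))/(-4 - 3) = 5621 + 6*(-17 - 12)/(-7) = 5621 + 6*(-⅐)*(-29) = 5621 + 174/7 = 39521/7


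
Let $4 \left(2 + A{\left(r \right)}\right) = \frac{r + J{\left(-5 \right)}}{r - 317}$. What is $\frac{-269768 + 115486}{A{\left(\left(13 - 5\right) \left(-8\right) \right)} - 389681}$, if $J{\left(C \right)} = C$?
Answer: $\frac{78375256}{197958941} \approx 0.39592$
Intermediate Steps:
$A{\left(r \right)} = -2 + \frac{-5 + r}{4 \left(-317 + r\right)}$ ($A{\left(r \right)} = -2 + \frac{\left(r - 5\right) \frac{1}{r - 317}}{4} = -2 + \frac{\left(-5 + r\right) \frac{1}{-317 + r}}{4} = -2 + \frac{\frac{1}{-317 + r} \left(-5 + r\right)}{4} = -2 + \frac{-5 + r}{4 \left(-317 + r\right)}$)
$\frac{-269768 + 115486}{A{\left(\left(13 - 5\right) \left(-8\right) \right)} - 389681} = \frac{-269768 + 115486}{\frac{2531 - 7 \left(13 - 5\right) \left(-8\right)}{4 \left(-317 + \left(13 - 5\right) \left(-8\right)\right)} - 389681} = - \frac{154282}{\frac{2531 - 7 \cdot 8 \left(-8\right)}{4 \left(-317 + 8 \left(-8\right)\right)} - 389681} = - \frac{154282}{\frac{2531 - -448}{4 \left(-317 - 64\right)} - 389681} = - \frac{154282}{\frac{2531 + 448}{4 \left(-381\right)} - 389681} = - \frac{154282}{\frac{1}{4} \left(- \frac{1}{381}\right) 2979 - 389681} = - \frac{154282}{- \frac{993}{508} - 389681} = - \frac{154282}{- \frac{197958941}{508}} = \left(-154282\right) \left(- \frac{508}{197958941}\right) = \frac{78375256}{197958941}$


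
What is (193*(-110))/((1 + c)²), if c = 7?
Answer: -10615/32 ≈ -331.72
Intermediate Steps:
(193*(-110))/((1 + c)²) = (193*(-110))/((1 + 7)²) = -21230/(8²) = -21230/64 = -21230*1/64 = -10615/32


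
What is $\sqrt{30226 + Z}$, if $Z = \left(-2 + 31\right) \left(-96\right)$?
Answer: $\sqrt{27442} \approx 165.66$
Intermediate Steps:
$Z = -2784$ ($Z = 29 \left(-96\right) = -2784$)
$\sqrt{30226 + Z} = \sqrt{30226 - 2784} = \sqrt{27442}$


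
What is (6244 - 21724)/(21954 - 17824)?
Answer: -1548/413 ≈ -3.7482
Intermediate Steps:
(6244 - 21724)/(21954 - 17824) = -15480/4130 = -15480*1/4130 = -1548/413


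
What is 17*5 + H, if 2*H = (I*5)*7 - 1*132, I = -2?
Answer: -16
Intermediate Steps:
H = -101 (H = (-2*5*7 - 1*132)/2 = (-10*7 - 132)/2 = (-70 - 132)/2 = (½)*(-202) = -101)
17*5 + H = 17*5 - 101 = 85 - 101 = -16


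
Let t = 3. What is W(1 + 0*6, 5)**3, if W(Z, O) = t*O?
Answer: 3375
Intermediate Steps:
W(Z, O) = 3*O
W(1 + 0*6, 5)**3 = (3*5)**3 = 15**3 = 3375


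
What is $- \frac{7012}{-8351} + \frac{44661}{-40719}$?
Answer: $- \frac{4163923}{16192589} \approx -0.25715$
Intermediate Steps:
$- \frac{7012}{-8351} + \frac{44661}{-40719} = \left(-7012\right) \left(- \frac{1}{8351}\right) + 44661 \left(- \frac{1}{40719}\right) = \frac{7012}{8351} - \frac{14887}{13573} = - \frac{4163923}{16192589}$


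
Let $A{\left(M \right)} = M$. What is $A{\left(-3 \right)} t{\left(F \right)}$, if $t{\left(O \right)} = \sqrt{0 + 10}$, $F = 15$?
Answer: $- 3 \sqrt{10} \approx -9.4868$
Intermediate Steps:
$t{\left(O \right)} = \sqrt{10}$
$A{\left(-3 \right)} t{\left(F \right)} = - 3 \sqrt{10}$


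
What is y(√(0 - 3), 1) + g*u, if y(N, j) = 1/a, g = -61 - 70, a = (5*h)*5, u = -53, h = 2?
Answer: 347151/50 ≈ 6943.0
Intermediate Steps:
a = 50 (a = (5*2)*5 = 10*5 = 50)
g = -131
y(N, j) = 1/50
y(√(0 - 3), 1) + g*u = 1/50 - 131*(-53) = 1/50 + 6943 = 347151/50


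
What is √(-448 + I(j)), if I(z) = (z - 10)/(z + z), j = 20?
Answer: 3*I*√199/2 ≈ 21.16*I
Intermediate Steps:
I(z) = (-10 + z)/(2*z) (I(z) = (-10 + z)/((2*z)) = (-10 + z)*(1/(2*z)) = (-10 + z)/(2*z))
√(-448 + I(j)) = √(-448 + (½)*(-10 + 20)/20) = √(-448 + (½)*(1/20)*10) = √(-448 + ¼) = √(-1791/4) = 3*I*√199/2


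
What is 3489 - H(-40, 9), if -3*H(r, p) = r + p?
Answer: 10436/3 ≈ 3478.7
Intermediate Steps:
H(r, p) = -p/3 - r/3 (H(r, p) = -(r + p)/3 = -(p + r)/3 = -p/3 - r/3)
3489 - H(-40, 9) = 3489 - (-⅓*9 - ⅓*(-40)) = 3489 - (-3 + 40/3) = 3489 - 1*31/3 = 3489 - 31/3 = 10436/3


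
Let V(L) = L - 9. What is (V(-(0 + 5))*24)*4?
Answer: -1344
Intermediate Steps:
V(L) = -9 + L
(V(-(0 + 5))*24)*4 = ((-9 - (0 + 5))*24)*4 = ((-9 - 1*5)*24)*4 = ((-9 - 5)*24)*4 = -14*24*4 = -336*4 = -1344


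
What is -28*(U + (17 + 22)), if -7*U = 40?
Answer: -932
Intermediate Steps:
U = -40/7 (U = -⅐*40 = -40/7 ≈ -5.7143)
-28*(U + (17 + 22)) = -28*(-40/7 + (17 + 22)) = -28*(-40/7 + 39) = -28*233/7 = -932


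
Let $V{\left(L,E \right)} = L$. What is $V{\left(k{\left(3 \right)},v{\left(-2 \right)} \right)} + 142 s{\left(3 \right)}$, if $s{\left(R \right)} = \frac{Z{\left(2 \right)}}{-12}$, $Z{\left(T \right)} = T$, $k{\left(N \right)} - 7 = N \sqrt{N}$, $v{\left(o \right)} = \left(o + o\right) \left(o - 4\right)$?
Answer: $- \frac{50}{3} + 3 \sqrt{3} \approx -11.471$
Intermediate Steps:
$v{\left(o \right)} = 2 o \left(-4 + o\right)$
$k{\left(N \right)} = 7 + N^{\frac{3}{2}}$ ($k{\left(N \right)} = 7 + N \sqrt{N} = 7 + N^{\frac{3}{2}}$)
$s{\left(R \right)} = - \frac{1}{6}$ ($s{\left(R \right)} = \frac{2}{-12} = 2 \left(- \frac{1}{12}\right) = - \frac{1}{6}$)
$V{\left(k{\left(3 \right)},v{\left(-2 \right)} \right)} + 142 s{\left(3 \right)} = \left(7 + 3^{\frac{3}{2}}\right) + 142 \left(- \frac{1}{6}\right) = \left(7 + 3 \sqrt{3}\right) - \frac{71}{3} = - \frac{50}{3} + 3 \sqrt{3}$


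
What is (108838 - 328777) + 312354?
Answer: 92415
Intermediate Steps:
(108838 - 328777) + 312354 = -219939 + 312354 = 92415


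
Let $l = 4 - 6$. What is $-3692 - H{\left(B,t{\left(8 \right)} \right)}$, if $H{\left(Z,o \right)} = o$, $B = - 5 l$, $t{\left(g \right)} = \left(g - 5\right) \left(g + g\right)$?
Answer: $-3740$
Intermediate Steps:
$t{\left(g \right)} = 2 g \left(-5 + g\right)$ ($t{\left(g \right)} = \left(-5 + g\right) 2 g = 2 g \left(-5 + g\right)$)
$l = -2$ ($l = 4 - 6 = -2$)
$B = 10$ ($B = \left(-5\right) \left(-2\right) = 10$)
$-3692 - H{\left(B,t{\left(8 \right)} \right)} = -3692 - 2 \cdot 8 \left(-5 + 8\right) = -3692 - 2 \cdot 8 \cdot 3 = -3692 - 48 = -3740$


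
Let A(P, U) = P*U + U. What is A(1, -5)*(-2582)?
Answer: 25820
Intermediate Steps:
A(P, U) = U + P*U
A(1, -5)*(-2582) = -5*(1 + 1)*(-2582) = -5*2*(-2582) = -10*(-2582) = 25820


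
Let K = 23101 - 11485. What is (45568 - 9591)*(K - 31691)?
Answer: -722238275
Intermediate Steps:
K = 11616
(45568 - 9591)*(K - 31691) = (45568 - 9591)*(11616 - 31691) = 35977*(-20075) = -722238275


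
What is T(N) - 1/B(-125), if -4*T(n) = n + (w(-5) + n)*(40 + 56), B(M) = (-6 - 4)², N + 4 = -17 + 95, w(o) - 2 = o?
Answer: -172251/100 ≈ -1722.5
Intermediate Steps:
w(o) = 2 + o
N = 74 (N = -4 + (-17 + 95) = -4 + 78 = 74)
B(M) = 100 (B(M) = (-10)² = 100)
T(n) = 72 - 97*n/4 (T(n) = -(n + ((2 - 5) + n)*(40 + 56))/4 = -(n + (-3 + n)*96)/4 = -(n + (-288 + 96*n))/4 = -(-288 + 97*n)/4 = 72 - 97*n/4)
T(N) - 1/B(-125) = (72 - 97/4*74) - 1/100 = (72 - 3589/2) - 1*1/100 = -3445/2 - 1/100 = -172251/100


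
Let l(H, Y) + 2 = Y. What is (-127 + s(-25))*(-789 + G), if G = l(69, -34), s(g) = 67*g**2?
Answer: -34442100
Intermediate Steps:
l(H, Y) = -2 + Y
G = -36 (G = -2 - 34 = -36)
(-127 + s(-25))*(-789 + G) = (-127 + 67*(-25)**2)*(-789 - 36) = (-127 + 67*625)*(-825) = (-127 + 41875)*(-825) = 41748*(-825) = -34442100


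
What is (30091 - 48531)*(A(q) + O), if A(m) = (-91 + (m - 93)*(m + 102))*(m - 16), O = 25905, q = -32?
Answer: -8303034120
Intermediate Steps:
A(m) = (-91 + (-93 + m)*(102 + m))*(-16 + m)
(30091 - 48531)*(A(q) + O) = (30091 - 48531)*((153232 + (-32)³ - 9721*(-32) - 7*(-32)²) + 25905) = -18440*((153232 - 32768 + 311072 - 7*1024) + 25905) = -18440*((153232 - 32768 + 311072 - 7168) + 25905) = -18440*(424368 + 25905) = -18440*450273 = -8303034120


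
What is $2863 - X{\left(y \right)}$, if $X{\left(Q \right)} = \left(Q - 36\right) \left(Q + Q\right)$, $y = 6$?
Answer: $3223$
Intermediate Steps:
$X{\left(Q \right)} = 2 Q \left(-36 + Q\right)$ ($X{\left(Q \right)} = \left(-36 + Q\right) 2 Q = 2 Q \left(-36 + Q\right)$)
$2863 - X{\left(y \right)} = 2863 - 2 \cdot 6 \left(-36 + 6\right) = 2863 - 2 \cdot 6 \left(-30\right) = 2863 - -360 = 2863 + 360 = 3223$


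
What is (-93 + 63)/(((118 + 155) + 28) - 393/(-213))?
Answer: -1065/10751 ≈ -0.099061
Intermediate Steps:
(-93 + 63)/(((118 + 155) + 28) - 393/(-213)) = -30/((273 + 28) - 393*(-1/213)) = -30/(301 + 131/71) = -30/21502/71 = -30*71/21502 = -1065/10751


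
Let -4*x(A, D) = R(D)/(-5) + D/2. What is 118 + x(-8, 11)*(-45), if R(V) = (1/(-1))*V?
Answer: 1637/8 ≈ 204.63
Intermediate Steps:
R(V) = -V (R(V) = (1*(-1))*V = -V)
x(A, D) = -7*D/40 (x(A, D) = -(-D/(-5) + D/2)/4 = -(-D*(-1/5) + D*(1/2))/4 = -(D/5 + D/2)/4 = -7*D/40)
118 + x(-8, 11)*(-45) = 118 - 7/40*11*(-45) = 118 - 77/40*(-45) = 118 + 693/8 = 1637/8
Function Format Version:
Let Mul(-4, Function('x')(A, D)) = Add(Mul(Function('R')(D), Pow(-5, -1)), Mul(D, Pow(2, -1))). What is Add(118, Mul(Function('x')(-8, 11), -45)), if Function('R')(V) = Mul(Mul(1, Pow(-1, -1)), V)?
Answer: Rational(1637, 8) ≈ 204.63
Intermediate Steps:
Function('R')(V) = Mul(-1, V) (Function('R')(V) = Mul(Mul(1, -1), V) = Mul(-1, V))
Function('x')(A, D) = Mul(Rational(-7, 40), D) (Function('x')(A, D) = Mul(Rational(-1, 4), Add(Mul(Mul(-1, D), Pow(-5, -1)), Mul(D, Pow(2, -1)))) = Mul(Rational(-1, 4), Add(Mul(Mul(-1, D), Rational(-1, 5)), Mul(D, Rational(1, 2)))) = Mul(Rational(-1, 4), Add(Mul(Rational(1, 5), D), Mul(Rational(1, 2), D))) = Mul(Rational(-1, 4), Mul(Rational(7, 10), D)) = Mul(Rational(-7, 40), D))
Add(118, Mul(Function('x')(-8, 11), -45)) = Add(118, Mul(Mul(Rational(-7, 40), 11), -45)) = Add(118, Mul(Rational(-77, 40), -45)) = Add(118, Rational(693, 8)) = Rational(1637, 8)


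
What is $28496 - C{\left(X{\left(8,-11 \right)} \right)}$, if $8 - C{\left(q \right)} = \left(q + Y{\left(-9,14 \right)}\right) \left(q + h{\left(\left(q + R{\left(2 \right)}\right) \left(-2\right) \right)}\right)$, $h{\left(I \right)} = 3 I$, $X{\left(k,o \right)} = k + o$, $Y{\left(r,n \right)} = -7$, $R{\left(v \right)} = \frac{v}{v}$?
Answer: $28398$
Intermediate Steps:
$R{\left(v \right)} = 1$
$C{\left(q \right)} = 8 - \left(-7 + q\right) \left(-6 - 5 q\right)$ ($C{\left(q \right)} = 8 - \left(q - 7\right) \left(q + 3 \left(q + 1\right) \left(-2\right)\right) = 8 - \left(-7 + q\right) \left(q + 3 \left(1 + q\right) \left(-2\right)\right) = 8 - \left(-7 + q\right) \left(q + 3 \left(-2 - 2 q\right)\right) = 8 - \left(-7 + q\right) \left(q - \left(6 + 6 q\right)\right) = 8 - \left(-7 + q\right) \left(-6 - 5 q\right)$)
$28496 - C{\left(X{\left(8,-11 \right)} \right)} = 28496 - \left(-34 - 29 \left(8 - 11\right) + 5 \left(8 - 11\right)^{2}\right) = 28496 - \left(-34 - -87 + 5 \left(-3\right)^{2}\right) = 28496 - \left(-34 + 87 + 5 \cdot 9\right) = 28496 - \left(-34 + 87 + 45\right) = 28496 - 98 = 28398$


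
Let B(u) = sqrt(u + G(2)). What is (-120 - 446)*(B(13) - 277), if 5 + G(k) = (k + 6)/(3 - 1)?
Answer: 156782 - 1132*sqrt(3) ≈ 1.5482e+5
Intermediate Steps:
G(k) = -2 + k/2 (G(k) = -5 + (k + 6)/(3 - 1) = -5 + (6 + k)/2 = -5 + (6 + k)*(1/2) = -5 + (3 + k/2) = -2 + k/2)
B(u) = sqrt(-1 + u) (B(u) = sqrt(u + (-2 + (1/2)*2)) = sqrt(u + (-2 + 1)) = sqrt(u - 1) = sqrt(-1 + u))
(-120 - 446)*(B(13) - 277) = (-120 - 446)*(sqrt(-1 + 13) - 277) = -566*(sqrt(12) - 277) = -566*(2*sqrt(3) - 277) = -566*(-277 + 2*sqrt(3)) = 156782 - 1132*sqrt(3)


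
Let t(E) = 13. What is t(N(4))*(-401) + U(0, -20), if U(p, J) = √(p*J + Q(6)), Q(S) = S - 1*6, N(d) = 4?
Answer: -5213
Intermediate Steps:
Q(S) = -6 + S (Q(S) = S - 6 = -6 + S)
U(p, J) = √(J*p) (U(p, J) = √(p*J + (-6 + 6)) = √(J*p + 0) = √(J*p))
t(N(4))*(-401) + U(0, -20) = 13*(-401) + √(-20*0) = -5213 + √0 = -5213 + 0 = -5213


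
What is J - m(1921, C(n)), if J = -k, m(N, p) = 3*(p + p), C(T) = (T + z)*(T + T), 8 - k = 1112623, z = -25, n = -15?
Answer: 1105415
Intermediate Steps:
k = -1112615 (k = 8 - 1*1112623 = 8 - 1112623 = -1112615)
C(T) = 2*T*(-25 + T) (C(T) = (T - 25)*(T + T) = (-25 + T)*(2*T) = 2*T*(-25 + T))
m(N, p) = 6*p (m(N, p) = 3*(2*p) = 6*p)
J = 1112615 (J = -1*(-1112615) = 1112615)
J - m(1921, C(n)) = 1112615 - 6*2*(-15)*(-25 - 15) = 1112615 - 6*2*(-15)*(-40) = 1112615 - 6*1200 = 1112615 - 1*7200 = 1112615 - 7200 = 1105415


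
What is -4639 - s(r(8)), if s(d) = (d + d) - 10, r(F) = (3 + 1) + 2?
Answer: -4641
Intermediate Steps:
r(F) = 6 (r(F) = 4 + 2 = 6)
s(d) = -10 + 2*d (s(d) = 2*d - 10 = -10 + 2*d)
-4639 - s(r(8)) = -4639 - (-10 + 2*6) = -4639 - (-10 + 12) = -4639 - 1*2 = -4639 - 2 = -4641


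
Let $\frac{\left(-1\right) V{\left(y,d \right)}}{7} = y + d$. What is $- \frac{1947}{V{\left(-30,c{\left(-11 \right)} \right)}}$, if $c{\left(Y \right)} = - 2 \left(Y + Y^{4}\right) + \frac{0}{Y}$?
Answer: $- \frac{1947}{205030} \approx -0.0094962$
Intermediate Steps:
$c{\left(Y \right)} = - 2 Y - 2 Y^{4}$ ($c{\left(Y \right)} = \left(- 2 Y - 2 Y^{4}\right) + 0 = - 2 Y - 2 Y^{4}$)
$V{\left(y,d \right)} = - 7 d - 7 y$ ($V{\left(y,d \right)} = - 7 \left(y + d\right) = - 7 \left(d + y\right) = - 7 d - 7 y$)
$- \frac{1947}{V{\left(-30,c{\left(-11 \right)} \right)}} = - \frac{1947}{- 7 \left(\left(-2\right) \left(-11\right) \left(1 + \left(-11\right)^{3}\right)\right) - -210} = - \frac{1947}{- 7 \left(\left(-2\right) \left(-11\right) \left(1 - 1331\right)\right) + 210} = - \frac{1947}{- 7 \left(\left(-2\right) \left(-11\right) \left(-1330\right)\right) + 210} = - \frac{1947}{\left(-7\right) \left(-29260\right) + 210} = - \frac{1947}{204820 + 210} = - \frac{1947}{205030}$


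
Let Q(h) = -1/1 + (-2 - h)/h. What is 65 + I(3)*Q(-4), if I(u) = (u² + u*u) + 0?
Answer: 38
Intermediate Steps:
Q(h) = -1 + (-2 - h)/h (Q(h) = -1*1 + (-2 - h)/h = -1 + (-2 - h)/h)
I(u) = 2*u² (I(u) = (u² + u²) + 0 = 2*u² + 0 = 2*u²)
65 + I(3)*Q(-4) = 65 + (2*3²)*(-2 - 2/(-4)) = 65 + (2*9)*(-2 - 2*(-¼)) = 65 + 18*(-2 + ½) = 65 + 18*(-3/2) = 65 - 27 = 38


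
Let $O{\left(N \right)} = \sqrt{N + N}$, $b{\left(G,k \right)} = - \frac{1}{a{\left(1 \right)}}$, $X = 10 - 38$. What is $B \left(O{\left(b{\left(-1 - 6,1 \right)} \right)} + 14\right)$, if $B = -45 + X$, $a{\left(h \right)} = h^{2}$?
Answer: $-1022 - 73 i \sqrt{2} \approx -1022.0 - 103.24 i$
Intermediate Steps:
$X = -28$ ($X = 10 - 38 = -28$)
$b{\left(G,k \right)} = -1$ ($b{\left(G,k \right)} = - \frac{1}{1^{2}} = - 1^{-1} = \left(-1\right) 1 = -1$)
$O{\left(N \right)} = \sqrt{2} \sqrt{N}$ ($O{\left(N \right)} = \sqrt{2 N} = \sqrt{2} \sqrt{N}$)
$B = -73$ ($B = -45 - 28 = -73$)
$B \left(O{\left(b{\left(-1 - 6,1 \right)} \right)} + 14\right) = - 73 \left(\sqrt{2} \sqrt{-1} + 14\right) = - 73 \left(\sqrt{2} i + 14\right) = - 73 \left(i \sqrt{2} + 14\right) = - 73 \left(14 + i \sqrt{2}\right) = -1022 - 73 i \sqrt{2}$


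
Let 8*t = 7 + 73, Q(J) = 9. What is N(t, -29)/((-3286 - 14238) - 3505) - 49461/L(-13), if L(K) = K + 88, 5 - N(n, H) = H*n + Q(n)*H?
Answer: -346719023/525725 ≈ -659.51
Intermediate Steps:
t = 10 (t = (7 + 73)/8 = (⅛)*80 = 10)
N(n, H) = 5 - 9*H - H*n (N(n, H) = 5 - (H*n + 9*H) = 5 - (9*H + H*n) = 5 + (-9*H - H*n) = 5 - 9*H - H*n)
L(K) = 88 + K
N(t, -29)/((-3286 - 14238) - 3505) - 49461/L(-13) = (5 - 9*(-29) - 1*(-29)*10)/((-3286 - 14238) - 3505) - 49461/(88 - 13) = (5 + 261 + 290)/(-17524 - 3505) - 49461/75 = 556/(-21029) - 49461*1/75 = 556*(-1/21029) - 16487/25 = -556/21029 - 16487/25 = -346719023/525725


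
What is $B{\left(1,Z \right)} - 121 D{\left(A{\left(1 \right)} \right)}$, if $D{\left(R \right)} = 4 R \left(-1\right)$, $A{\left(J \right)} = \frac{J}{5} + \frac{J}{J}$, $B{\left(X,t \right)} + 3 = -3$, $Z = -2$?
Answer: $\frac{2874}{5} \approx 574.8$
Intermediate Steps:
$B{\left(X,t \right)} = -6$ ($B{\left(X,t \right)} = -3 - 3 = -6$)
$A{\left(J \right)} = 1 + \frac{J}{5}$ ($A{\left(J \right)} = J \frac{1}{5} + 1 = \frac{J}{5} + 1 = 1 + \frac{J}{5}$)
$D{\left(R \right)} = - 4 R$
$B{\left(1,Z \right)} - 121 D{\left(A{\left(1 \right)} \right)} = -6 - 121 \left(- 4 \left(1 + \frac{1}{5} \cdot 1\right)\right) = -6 - 121 \left(- 4 \left(1 + \frac{1}{5}\right)\right) = -6 - 121 \left(\left(-4\right) \frac{6}{5}\right) = -6 - - \frac{2904}{5} = -6 + \frac{2904}{5} = \frac{2874}{5}$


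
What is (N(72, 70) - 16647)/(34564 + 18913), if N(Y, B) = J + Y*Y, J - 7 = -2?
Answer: -11458/53477 ≈ -0.21426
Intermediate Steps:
J = 5 (J = 7 - 2 = 5)
N(Y, B) = 5 + Y² (N(Y, B) = 5 + Y*Y = 5 + Y²)
(N(72, 70) - 16647)/(34564 + 18913) = ((5 + 72²) - 16647)/(34564 + 18913) = ((5 + 5184) - 16647)/53477 = (5189 - 16647)*(1/53477) = -11458*1/53477 = -11458/53477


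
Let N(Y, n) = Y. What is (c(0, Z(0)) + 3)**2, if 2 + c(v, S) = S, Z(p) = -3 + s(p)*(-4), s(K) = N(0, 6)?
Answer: 4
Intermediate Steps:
s(K) = 0
Z(p) = -3 (Z(p) = -3 + 0*(-4) = -3 + 0 = -3)
c(v, S) = -2 + S
(c(0, Z(0)) + 3)**2 = ((-2 - 3) + 3)**2 = (-5 + 3)**2 = (-2)**2 = 4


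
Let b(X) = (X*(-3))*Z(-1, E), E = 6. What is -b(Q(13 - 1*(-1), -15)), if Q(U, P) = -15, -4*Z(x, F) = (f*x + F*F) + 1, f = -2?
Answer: 1755/4 ≈ 438.75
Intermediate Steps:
Z(x, F) = -¼ + x/2 - F²/4 (Z(x, F) = -((-2*x + F*F) + 1)/4 = -((-2*x + F²) + 1)/4 = -((F² - 2*x) + 1)/4 = -(1 + F² - 2*x)/4 = -¼ + x/2 - F²/4)
b(X) = 117*X/4 (b(X) = (X*(-3))*(-¼ + (½)*(-1) - ¼*6²) = (-3*X)*(-¼ - ½ - ¼*36) = (-3*X)*(-¼ - ½ - 9) = -3*X*(-39/4) = 117*X/4)
-b(Q(13 - 1*(-1), -15)) = -117*(-15)/4 = -1*(-1755/4) = 1755/4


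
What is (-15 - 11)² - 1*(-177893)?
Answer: 178569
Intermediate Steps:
(-15 - 11)² - 1*(-177893) = (-26)² + 177893 = 676 + 177893 = 178569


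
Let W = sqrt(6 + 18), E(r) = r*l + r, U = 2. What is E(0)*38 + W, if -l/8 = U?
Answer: 2*sqrt(6) ≈ 4.8990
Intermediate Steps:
l = -16 (l = -8*2 = -16)
E(r) = -15*r (E(r) = r*(-16) + r = -16*r + r = -15*r)
W = 2*sqrt(6) (W = sqrt(24) = 2*sqrt(6) ≈ 4.8990)
E(0)*38 + W = -15*0*38 + 2*sqrt(6) = 0*38 + 2*sqrt(6) = 0 + 2*sqrt(6) = 2*sqrt(6)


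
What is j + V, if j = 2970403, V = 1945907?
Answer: 4916310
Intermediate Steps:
j + V = 2970403 + 1945907 = 4916310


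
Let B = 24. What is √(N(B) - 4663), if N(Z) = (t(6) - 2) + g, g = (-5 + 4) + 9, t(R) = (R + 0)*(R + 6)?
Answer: I*√4585 ≈ 67.713*I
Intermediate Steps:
t(R) = R*(6 + R)
g = 8 (g = -1 + 9 = 8)
N(Z) = 78 (N(Z) = (6*(6 + 6) - 2) + 8 = (6*12 - 2) + 8 = (72 - 2) + 8 = 70 + 8 = 78)
√(N(B) - 4663) = √(78 - 4663) = √(-4585) = I*√4585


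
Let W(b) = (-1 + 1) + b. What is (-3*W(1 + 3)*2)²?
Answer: 576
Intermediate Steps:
W(b) = b (W(b) = 0 + b = b)
(-3*W(1 + 3)*2)² = (-3*(1 + 3)*2)² = (-3*4*2)² = (-12*2)² = (-24)² = 576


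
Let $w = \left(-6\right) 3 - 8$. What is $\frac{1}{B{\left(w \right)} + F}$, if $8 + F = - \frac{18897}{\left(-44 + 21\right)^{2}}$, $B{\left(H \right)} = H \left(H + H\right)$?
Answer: $\frac{529}{692079} \approx 0.00076436$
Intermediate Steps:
$w = -26$ ($w = -18 - 8 = -26$)
$B{\left(H \right)} = 2 H^{2}$ ($B{\left(H \right)} = H 2 H = 2 H^{2}$)
$F = - \frac{23129}{529}$ ($F = -8 - \frac{18897}{\left(-44 + 21\right)^{2}} = -8 - \frac{18897}{\left(-23\right)^{2}} = -8 - \frac{18897}{529} = - \frac{23129}{529} \approx -43.722$)
$\frac{1}{B{\left(w \right)} + F} = \frac{1}{2 \left(-26\right)^{2} - \frac{23129}{529}} = \frac{1}{2 \cdot 676 - \frac{23129}{529}} = \frac{1}{1352 - \frac{23129}{529}} = \frac{1}{\frac{692079}{529}} = \frac{529}{692079}$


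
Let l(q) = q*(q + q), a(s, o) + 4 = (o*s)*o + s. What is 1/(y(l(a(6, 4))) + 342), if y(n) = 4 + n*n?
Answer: 1/368947610 ≈ 2.7104e-9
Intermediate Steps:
a(s, o) = -4 + s + s*o**2 (a(s, o) = -4 + ((o*s)*o + s) = -4 + (s*o**2 + s) = -4 + (s + s*o**2) = -4 + s + s*o**2)
l(q) = 2*q**2 (l(q) = q*(2*q) = 2*q**2)
y(n) = 4 + n**2
1/(y(l(a(6, 4))) + 342) = 1/((4 + (2*(-4 + 6 + 6*4**2)**2)**2) + 342) = 1/((4 + (2*(-4 + 6 + 6*16)**2)**2) + 342) = 1/((4 + (2*(-4 + 6 + 96)**2)**2) + 342) = 1/((4 + (2*98**2)**2) + 342) = 1/((4 + (2*9604)**2) + 342) = 1/((4 + 19208**2) + 342) = 1/((4 + 368947264) + 342) = 1/(368947268 + 342) = 1/368947610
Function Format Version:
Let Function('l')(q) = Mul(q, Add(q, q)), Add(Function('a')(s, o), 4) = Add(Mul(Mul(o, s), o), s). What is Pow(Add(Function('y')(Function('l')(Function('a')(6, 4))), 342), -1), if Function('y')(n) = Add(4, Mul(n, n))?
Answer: Rational(1, 368947610) ≈ 2.7104e-9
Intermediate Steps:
Function('a')(s, o) = Add(-4, s, Mul(s, Pow(o, 2))) (Function('a')(s, o) = Add(-4, Add(Mul(Mul(o, s), o), s)) = Add(-4, Add(Mul(s, Pow(o, 2)), s)) = Add(-4, Add(s, Mul(s, Pow(o, 2)))) = Add(-4, s, Mul(s, Pow(o, 2))))
Function('l')(q) = Mul(2, Pow(q, 2)) (Function('l')(q) = Mul(q, Mul(2, q)) = Mul(2, Pow(q, 2)))
Function('y')(n) = Add(4, Pow(n, 2))
Pow(Add(Function('y')(Function('l')(Function('a')(6, 4))), 342), -1) = Pow(Add(Add(4, Pow(Mul(2, Pow(Add(-4, 6, Mul(6, Pow(4, 2))), 2)), 2)), 342), -1) = Pow(Add(Add(4, Pow(Mul(2, Pow(Add(-4, 6, Mul(6, 16)), 2)), 2)), 342), -1) = Pow(Add(Add(4, Pow(Mul(2, Pow(Add(-4, 6, 96), 2)), 2)), 342), -1) = Pow(Add(Add(4, Pow(Mul(2, Pow(98, 2)), 2)), 342), -1) = Pow(Add(Add(4, Pow(Mul(2, 9604), 2)), 342), -1) = Pow(Add(Add(4, Pow(19208, 2)), 342), -1) = Pow(Add(Add(4, 368947264), 342), -1) = Pow(Add(368947268, 342), -1) = Pow(368947610, -1) = Rational(1, 368947610)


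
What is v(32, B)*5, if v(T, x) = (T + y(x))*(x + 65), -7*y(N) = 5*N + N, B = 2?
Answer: 71020/7 ≈ 10146.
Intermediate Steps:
y(N) = -6*N/7 (y(N) = -(5*N + N)/7 = -6*N/7)
v(T, x) = (65 + x)*(T - 6*x/7) (v(T, x) = (T - 6*x/7)*(x + 65) = (T - 6*x/7)*(65 + x) = (65 + x)*(T - 6*x/7))
v(32, B)*5 = (65*32 - 390/7*2 - 6/7*2**2 + 32*2)*5 = (2080 - 780/7 - 6/7*4 + 64)*5 = (2080 - 780/7 - 24/7 + 64)*5 = (14204/7)*5 = 71020/7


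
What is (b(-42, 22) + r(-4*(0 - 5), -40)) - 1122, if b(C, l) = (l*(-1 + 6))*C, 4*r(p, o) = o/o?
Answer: -22967/4 ≈ -5741.8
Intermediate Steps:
r(p, o) = ¼ (r(p, o) = (o/o)/4 = (¼)*1 = ¼)
b(C, l) = 5*C*l (b(C, l) = (l*5)*C = (5*l)*C = 5*C*l)
(b(-42, 22) + r(-4*(0 - 5), -40)) - 1122 = (5*(-42)*22 + ¼) - 1122 = (-4620 + ¼) - 1122 = -18479/4 - 1122 = -22967/4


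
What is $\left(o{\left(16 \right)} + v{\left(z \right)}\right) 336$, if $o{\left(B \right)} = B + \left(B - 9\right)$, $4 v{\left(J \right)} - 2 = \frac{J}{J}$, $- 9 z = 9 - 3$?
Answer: $7980$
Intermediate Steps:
$z = - \frac{2}{3}$ ($z = - \frac{9 - 3}{9} = \left(- \frac{1}{9}\right) 6 = - \frac{2}{3} \approx -0.66667$)
$v{\left(J \right)} = \frac{3}{4}$ ($v{\left(J \right)} = \frac{1}{2} + \frac{J \frac{1}{J}}{4} = \frac{1}{2} + \frac{1}{4} \cdot 1 = \frac{1}{2} + \frac{1}{4} = \frac{3}{4}$)
$o{\left(B \right)} = -9 + 2 B$ ($o{\left(B \right)} = B + \left(-9 + B\right) = -9 + 2 B$)
$\left(o{\left(16 \right)} + v{\left(z \right)}\right) 336 = \left(\left(-9 + 2 \cdot 16\right) + \frac{3}{4}\right) 336 = \left(\left(-9 + 32\right) + \frac{3}{4}\right) 336 = \left(23 + \frac{3}{4}\right) 336 = \frac{95}{4} \cdot 336 = 7980$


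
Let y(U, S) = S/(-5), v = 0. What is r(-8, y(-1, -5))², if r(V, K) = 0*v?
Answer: 0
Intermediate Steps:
y(U, S) = -S/5 (y(U, S) = S*(-⅕) = -S/5)
r(V, K) = 0 (r(V, K) = 0*0 = 0)
r(-8, y(-1, -5))² = 0² = 0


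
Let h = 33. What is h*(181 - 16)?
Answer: 5445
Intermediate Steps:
h*(181 - 16) = 33*(181 - 16) = 33*165 = 5445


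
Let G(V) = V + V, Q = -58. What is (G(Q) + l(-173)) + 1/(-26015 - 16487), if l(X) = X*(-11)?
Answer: 75951073/42502 ≈ 1787.0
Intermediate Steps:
l(X) = -11*X
G(V) = 2*V
(G(Q) + l(-173)) + 1/(-26015 - 16487) = (2*(-58) - 11*(-173)) + 1/(-26015 - 16487) = (-116 + 1903) + 1/(-42502) = 1787 - 1/42502 = 75951073/42502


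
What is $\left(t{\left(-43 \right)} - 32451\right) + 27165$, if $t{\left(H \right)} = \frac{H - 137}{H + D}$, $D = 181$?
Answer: $- \frac{121608}{23} \approx -5287.3$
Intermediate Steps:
$t{\left(H \right)} = \frac{-137 + H}{181 + H}$ ($t{\left(H \right)} = \frac{H - 137}{H + 181} = \frac{-137 + H}{181 + H}$)
$\left(t{\left(-43 \right)} - 32451\right) + 27165 = \left(\frac{-137 - 43}{181 - 43} - 32451\right) + 27165 = \left(\frac{1}{138} \left(-180\right) - 32451\right) + 27165 = \left(- \frac{30}{23} - 32451\right) + 27165 = - \frac{746403}{23} + 27165 = - \frac{121608}{23}$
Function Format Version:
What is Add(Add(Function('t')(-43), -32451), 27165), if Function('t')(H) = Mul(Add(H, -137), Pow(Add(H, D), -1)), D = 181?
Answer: Rational(-121608, 23) ≈ -5287.3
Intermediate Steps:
Function('t')(H) = Mul(Pow(Add(181, H), -1), Add(-137, H)) (Function('t')(H) = Mul(Add(H, -137), Pow(Add(H, 181), -1)) = Mul(Add(-137, H), Pow(Add(181, H), -1)) = Mul(Pow(Add(181, H), -1), Add(-137, H)))
Add(Add(Function('t')(-43), -32451), 27165) = Add(Add(Mul(Pow(Add(181, -43), -1), Add(-137, -43)), -32451), 27165) = Add(Add(Mul(Pow(138, -1), -180), -32451), 27165) = Add(Add(Mul(Rational(1, 138), -180), -32451), 27165) = Add(Add(Rational(-30, 23), -32451), 27165) = Add(Rational(-746403, 23), 27165) = Rational(-121608, 23)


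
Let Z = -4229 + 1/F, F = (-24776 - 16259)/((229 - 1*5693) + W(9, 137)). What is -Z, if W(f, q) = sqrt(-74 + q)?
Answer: 173531551/41035 + 3*sqrt(7)/41035 ≈ 4228.9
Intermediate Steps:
F = -41035/(-5464 + 3*sqrt(7)) (F = (-24776 - 16259)/((229 - 1*5693) + sqrt(-74 + 137)) = -41035/((229 - 5693) + sqrt(63)) = -41035/(-5464 + 3*sqrt(7)) ≈ 7.5210)
Z = -4229 + 1/(224215240/29855233 + 123105*sqrt(7)/29855233) ≈ -4228.9
-Z = -(-173531551/41035 - 3*sqrt(7)/41035) = 173531551/41035 + 3*sqrt(7)/41035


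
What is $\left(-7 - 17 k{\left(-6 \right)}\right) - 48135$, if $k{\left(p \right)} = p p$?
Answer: $-48754$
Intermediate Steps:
$k{\left(p \right)} = p^{2}$
$\left(-7 - 17 k{\left(-6 \right)}\right) - 48135 = \left(-7 - 17 \left(-6\right)^{2}\right) - 48135 = \left(-7 - 612\right) - 48135 = -619 - 48135 = -48754$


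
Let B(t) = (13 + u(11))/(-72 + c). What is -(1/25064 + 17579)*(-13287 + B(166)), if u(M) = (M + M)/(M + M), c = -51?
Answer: 720079282155955/3082872 ≈ 2.3357e+8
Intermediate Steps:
u(M) = 1 (u(M) = (2*M)/((2*M)) = (2*M)*(1/(2*M)) = 1)
B(t) = -14/123 (B(t) = (13 + 1)/(-72 - 51) = 14/(-123) = 14*(-1/123) = -14/123)
-(1/25064 + 17579)*(-13287 + B(166)) = -(1/25064 + 17579)*(-13287 - 14/123) = -(1/25064 + 17579)*(-1634315)/123 = -440600057*(-1634315)/(25064*123) = -1*(-720079282155955/3082872) = 720079282155955/3082872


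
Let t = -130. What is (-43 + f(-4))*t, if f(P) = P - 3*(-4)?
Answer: 4550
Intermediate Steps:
f(P) = 12 + P (f(P) = P + 12 = 12 + P)
(-43 + f(-4))*t = (-43 + (12 - 4))*(-130) = (-43 + 8)*(-130) = -35*(-130) = 4550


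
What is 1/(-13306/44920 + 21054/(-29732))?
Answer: -166945180/167669959 ≈ -0.99568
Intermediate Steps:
1/(-13306/44920 + 21054/(-29732)) = 1/(-13306*1/44920 + 21054*(-1/29732)) = 1/(-6653/22460 - 10527/14866) = 1/(-167669959/166945180) = -166945180/167669959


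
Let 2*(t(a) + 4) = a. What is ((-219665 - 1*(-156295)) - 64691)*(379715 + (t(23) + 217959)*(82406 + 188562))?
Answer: -7563580566639507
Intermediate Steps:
t(a) = -4 + a/2
((-219665 - 1*(-156295)) - 64691)*(379715 + (t(23) + 217959)*(82406 + 188562)) = ((-219665 - 1*(-156295)) - 64691)*(379715 + ((-4 + (½)*23) + 217959)*(82406 + 188562)) = ((-219665 + 156295) - 64691)*(379715 + ((-4 + 23/2) + 217959)*270968) = (-63370 - 64691)*(379715 + (15/2 + 217959)*270968) = -128061*(379715 + (435933/2)*270968) = -128061*(379715 + 59061946572) = -128061*59062326287 = -7563580566639507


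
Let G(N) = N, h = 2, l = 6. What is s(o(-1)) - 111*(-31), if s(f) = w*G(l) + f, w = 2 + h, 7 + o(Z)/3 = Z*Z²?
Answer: 3441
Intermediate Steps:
o(Z) = -21 + 3*Z³ (o(Z) = -21 + 3*(Z*Z²) = -21 + 3*Z³)
w = 4 (w = 2 + 2 = 4)
s(f) = 24 + f (s(f) = 4*6 + f = 24 + f)
s(o(-1)) - 111*(-31) = (24 + (-21 + 3*(-1)³)) - 111*(-31) = (24 + (-21 + 3*(-1))) + 3441 = (24 + (-21 - 3)) + 3441 = (24 - 24) + 3441 = 0 + 3441 = 3441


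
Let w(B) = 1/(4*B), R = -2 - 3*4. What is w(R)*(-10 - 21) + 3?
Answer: 199/56 ≈ 3.5536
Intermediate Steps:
R = -14 (R = -2 - 12 = -14)
w(B) = 1/(4*B)
w(R)*(-10 - 21) + 3 = ((¼)/(-14))*(-10 - 21) + 3 = ((¼)*(-1/14))*(-31) + 3 = -1/56*(-31) + 3 = 31/56 + 3 = 199/56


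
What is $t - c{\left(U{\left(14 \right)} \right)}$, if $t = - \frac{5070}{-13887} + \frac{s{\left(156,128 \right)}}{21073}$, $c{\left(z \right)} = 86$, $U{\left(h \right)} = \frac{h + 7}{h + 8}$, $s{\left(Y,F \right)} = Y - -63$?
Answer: $- \frac{8352407741}{97546917} \approx -85.625$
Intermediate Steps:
$s{\left(Y,F \right)} = 63 + Y$ ($s{\left(Y,F \right)} = Y + 63 = 63 + Y$)
$U{\left(h \right)} = \frac{7 + h}{8 + h}$
$t = \frac{36627121}{97546917}$ ($t = - \frac{5070}{-13887} + \frac{63 + 156}{21073} = \left(-5070\right) \left(- \frac{1}{13887}\right) + 219 \cdot \frac{1}{21073} = \frac{1690}{4629} + \frac{219}{21073} = \frac{36627121}{97546917} \approx 0.37548$)
$t - c{\left(U{\left(14 \right)} \right)} = \frac{36627121}{97546917} - 86 = - \frac{8352407741}{97546917}$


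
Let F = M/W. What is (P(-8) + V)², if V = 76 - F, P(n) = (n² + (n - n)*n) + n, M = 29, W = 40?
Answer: 27573001/1600 ≈ 17233.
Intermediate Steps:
P(n) = n + n² (P(n) = (n² + 0*n) + n = (n² + 0) + n = n² + n = n + n²)
F = 29/40 ≈ 0.72500
V = 3011/40 (V = 76 - 1*29/40 = 76 - 29/40 = 3011/40 ≈ 75.275)
(P(-8) + V)² = (-8*(1 - 8) + 3011/40)² = (-8*(-7) + 3011/40)² = (56 + 3011/40)² = (5251/40)² = 27573001/1600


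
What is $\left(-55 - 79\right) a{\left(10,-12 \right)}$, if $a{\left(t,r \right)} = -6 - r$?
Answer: $-804$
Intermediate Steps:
$\left(-55 - 79\right) a{\left(10,-12 \right)} = \left(-55 - 79\right) \left(-6 - -12\right) = - 134 \left(-6 + 12\right) = \left(-134\right) 6 = -804$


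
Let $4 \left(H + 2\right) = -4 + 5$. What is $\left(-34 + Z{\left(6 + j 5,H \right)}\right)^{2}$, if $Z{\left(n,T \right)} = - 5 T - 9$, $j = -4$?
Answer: $\frac{18769}{16} \approx 1173.1$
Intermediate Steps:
$H = - \frac{7}{4}$ ($H = -2 + \frac{-4 + 5}{4} = -2 + \frac{1}{4} \cdot 1 = -2 + \frac{1}{4} = - \frac{7}{4} \approx -1.75$)
$Z{\left(n,T \right)} = -9 - 5 T$
$\left(-34 + Z{\left(6 + j 5,H \right)}\right)^{2} = \left(-34 - \frac{1}{4}\right)^{2} = \left(- \frac{137}{4}\right)^{2} = \frac{18769}{16}$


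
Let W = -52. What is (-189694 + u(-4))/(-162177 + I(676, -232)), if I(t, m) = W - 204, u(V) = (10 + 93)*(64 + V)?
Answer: 183514/162433 ≈ 1.1298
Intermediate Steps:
u(V) = 6592 + 103*V (u(V) = 103*(64 + V) = 6592 + 103*V)
I(t, m) = -256 (I(t, m) = -52 - 204 = -256)
(-189694 + u(-4))/(-162177 + I(676, -232)) = (-189694 + (6592 + 103*(-4)))/(-162177 - 256) = (-189694 + (6592 - 412))/(-162433) = (-189694 + 6180)*(-1/162433) = -183514*(-1/162433) = 183514/162433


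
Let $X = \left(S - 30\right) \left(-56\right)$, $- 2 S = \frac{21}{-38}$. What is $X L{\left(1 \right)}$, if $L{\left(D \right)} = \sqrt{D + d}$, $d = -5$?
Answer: $\frac{63252 i}{19} \approx 3329.1 i$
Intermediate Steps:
$S = \frac{21}{76}$ ($S = - \frac{21 \frac{1}{-38}}{2} = - \frac{21 \left(- \frac{1}{38}\right)}{2} = \left(- \frac{1}{2}\right) \left(- \frac{21}{38}\right) = \frac{21}{76} \approx 0.27632$)
$L{\left(D \right)} = \sqrt{-5 + D}$ ($L{\left(D \right)} = \sqrt{D - 5} = \sqrt{-5 + D}$)
$X = \frac{31626}{19}$ ($X = \left(\frac{21}{76} - 30\right) \left(-56\right) = \left(- \frac{2259}{76}\right) \left(-56\right) = \frac{31626}{19} \approx 1664.5$)
$X L{\left(1 \right)} = \frac{31626 \sqrt{-5 + 1}}{19} = \frac{31626 \sqrt{-4}}{19} = \frac{31626 \cdot 2 i}{19} = \frac{63252 i}{19}$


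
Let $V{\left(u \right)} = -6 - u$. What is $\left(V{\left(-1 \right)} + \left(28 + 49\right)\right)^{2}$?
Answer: $5184$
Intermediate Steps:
$\left(V{\left(-1 \right)} + \left(28 + 49\right)\right)^{2} = \left(\left(-6 - -1\right) + \left(28 + 49\right)\right)^{2} = \left(\left(-6 + 1\right) + 77\right)^{2} = \left(-5 + 77\right)^{2} = 72^{2} = 5184$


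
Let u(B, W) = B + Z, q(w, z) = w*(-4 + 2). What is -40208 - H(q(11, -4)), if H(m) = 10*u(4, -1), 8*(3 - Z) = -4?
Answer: -40283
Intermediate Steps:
Z = 7/2 (Z = 3 - 1/8*(-4) = 3 + 1/2 = 7/2 ≈ 3.5000)
q(w, z) = -2*w (q(w, z) = w*(-2) = -2*w)
u(B, W) = 7/2 + B (u(B, W) = B + 7/2 = 7/2 + B)
H(m) = 75 (H(m) = 10*(7/2 + 4) = 10*(15/2) = 75)
-40208 - H(q(11, -4)) = -40208 - 1*75 = -40208 - 75 = -40283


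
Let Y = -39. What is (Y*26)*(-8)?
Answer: 8112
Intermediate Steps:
(Y*26)*(-8) = -39*26*(-8) = -1014*(-8) = 8112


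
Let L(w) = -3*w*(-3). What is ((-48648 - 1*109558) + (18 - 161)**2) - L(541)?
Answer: -142626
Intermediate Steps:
L(w) = 9*w
((-48648 - 1*109558) + (18 - 161)**2) - L(541) = ((-48648 - 1*109558) + (18 - 161)**2) - 9*541 = ((-48648 - 109558) + (-143)**2) - 1*4869 = (-158206 + 20449) - 4869 = -137757 - 4869 = -142626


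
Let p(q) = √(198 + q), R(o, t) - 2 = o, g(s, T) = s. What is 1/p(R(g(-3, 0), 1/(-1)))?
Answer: √197/197 ≈ 0.071247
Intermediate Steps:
R(o, t) = 2 + o
1/p(R(g(-3, 0), 1/(-1))) = 1/(√(198 + (2 - 3))) = 1/(√(198 - 1)) = 1/(√197) = √197/197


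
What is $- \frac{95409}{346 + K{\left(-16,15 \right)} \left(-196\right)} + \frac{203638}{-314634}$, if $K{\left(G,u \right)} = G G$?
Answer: $\frac{3311938961}{2613035370} \approx 1.2675$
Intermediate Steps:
$K{\left(G,u \right)} = G^{2}$
$- \frac{95409}{346 + K{\left(-16,15 \right)} \left(-196\right)} + \frac{203638}{-314634} = - \frac{95409}{346 + \left(-16\right)^{2} \left(-196\right)} + \frac{203638}{-314634} = - \frac{95409}{346 + 256 \left(-196\right)} + 203638 \left(- \frac{1}{314634}\right) = - \frac{95409}{346 - 50176} - \frac{101819}{157317} = - \frac{95409}{-49830} - \frac{101819}{157317} = \left(-95409\right) \left(- \frac{1}{49830}\right) - \frac{101819}{157317} = \frac{31803}{16610} - \frac{101819}{157317} = \frac{3311938961}{2613035370}$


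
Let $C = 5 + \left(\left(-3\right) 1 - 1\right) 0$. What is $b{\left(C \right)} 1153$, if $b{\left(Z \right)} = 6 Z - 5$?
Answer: $28825$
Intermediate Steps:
$C = 5$ ($C = 5 + \left(-3 - 1\right) 0 = 5 - 0 = 5 + 0 = 5$)
$b{\left(Z \right)} = -5 + 6 Z$
$b{\left(C \right)} 1153 = \left(-5 + 6 \cdot 5\right) 1153 = \left(-5 + 30\right) 1153 = 25 \cdot 1153 = 28825$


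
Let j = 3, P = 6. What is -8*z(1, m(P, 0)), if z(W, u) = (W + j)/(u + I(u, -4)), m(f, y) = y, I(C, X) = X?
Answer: 8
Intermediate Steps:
z(W, u) = (3 + W)/(-4 + u) (z(W, u) = (W + 3)/(u - 4) = (3 + W)/(-4 + u))
-8*z(1, m(P, 0)) = -8*(3 + 1)/(-4 + 0) = -8*4/(-4) = -(-2)*4 = -8*(-1) = 8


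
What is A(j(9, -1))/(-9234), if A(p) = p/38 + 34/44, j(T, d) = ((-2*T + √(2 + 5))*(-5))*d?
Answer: 667/3859812 - 5*√7/350892 ≈ 0.00013511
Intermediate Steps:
j(T, d) = d*(-5*√7 + 10*T) (j(T, d) = ((-2*T + √7)*(-5))*d = ((√7 - 2*T)*(-5))*d = (-5*√7 + 10*T)*d = d*(-5*√7 + 10*T))
A(p) = 17/22 + p/38 (A(p) = p*(1/38) + 34*(1/44) = p/38 + 17/22 = 17/22 + p/38)
A(j(9, -1))/(-9234) = (17/22 + (5*(-1)*(-√7 + 2*9))/38)/(-9234) = (17/22 + (5*(-1)*(-√7 + 18))/38)*(-1/9234) = (17/22 + (5*(-1)*(18 - √7))/38)*(-1/9234) = (17/22 + (-90 + 5*√7)/38)*(-1/9234) = (17/22 + (-45/19 + 5*√7/38))*(-1/9234) = (-667/418 + 5*√7/38)*(-1/9234) = 667/3859812 - 5*√7/350892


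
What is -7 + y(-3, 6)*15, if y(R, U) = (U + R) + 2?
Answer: 68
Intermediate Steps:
y(R, U) = 2 + R + U (y(R, U) = (R + U) + 2 = 2 + R + U)
-7 + y(-3, 6)*15 = -7 + (2 - 3 + 6)*15 = -7 + 5*15 = -7 + 75 = 68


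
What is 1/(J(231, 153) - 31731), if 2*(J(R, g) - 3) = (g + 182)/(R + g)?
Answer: -768/24366769 ≈ -3.1518e-5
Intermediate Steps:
J(R, g) = 3 + (182 + g)/(2*(R + g)) (J(R, g) = 3 + ((g + 182)/(R + g))/2 = 3 + ((182 + g)/(R + g))/2 = 3 + (182 + g)/(2*(R + g)))
1/(J(231, 153) - 31731) = 1/((91 + 3*231 + (7/2)*153)/(231 + 153) - 31731) = 1/((91 + 693 + 1071/2)/384 - 31731) = 1/((1/384)*(2639/2) - 31731) = 1/(2639/768 - 31731) = 1/(-24366769/768) = -768/24366769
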